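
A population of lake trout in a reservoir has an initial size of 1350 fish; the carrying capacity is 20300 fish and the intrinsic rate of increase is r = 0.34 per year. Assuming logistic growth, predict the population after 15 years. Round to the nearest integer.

A = (K − N₀)/N₀ = (20300 − 1350)/1350 = 14.037.
N(t) = K/(1 + A·e^(−rt)) = 20300/(1 + 14.037×e^(−0.34×15)).
e^(−5.1) = 0.0060967; denominator = 1 + 14.037×0.0060967 = 1.0856.
N = 20300/1.0856 = 18699.7.

18700 fish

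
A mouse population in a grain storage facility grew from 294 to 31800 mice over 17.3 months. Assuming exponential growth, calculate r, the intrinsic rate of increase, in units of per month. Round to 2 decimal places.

From N(t) = N₀·e^(rt): e^(r·17.3) = 31800/294 = 108.16.
r·17.3 = ln(108.16) = 4.6836, so r = 4.6836/17.3 = 0.27073.

0.27 per month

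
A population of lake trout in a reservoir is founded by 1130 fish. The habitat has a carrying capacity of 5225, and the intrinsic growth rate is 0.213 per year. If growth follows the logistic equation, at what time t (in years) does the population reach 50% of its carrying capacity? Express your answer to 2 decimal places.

6.04 years

A = (K − N₀)/N₀ = (5225 − 1130)/1130 = 3.6239.
Solve 5225/(1 + 3.6239·e^(−0.213t)) = 2612.5: 1 + 3.6239·e^(−0.213t) = 2, so e^(−0.213t) = 0.275946.
−0.213·t = ln(0.275946) = -1.2875, so t = 1.2875/0.213 = 6.0448.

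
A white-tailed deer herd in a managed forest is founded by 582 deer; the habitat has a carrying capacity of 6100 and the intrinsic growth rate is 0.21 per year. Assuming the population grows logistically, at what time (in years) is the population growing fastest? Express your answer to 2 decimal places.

Logistic growth is fastest at N = K/2 = 3050.
A = (K − N₀)/N₀ = 9.4811. Set K/(1 + A·e^(−rt)) = K/2 → A·e^(−rt) = 1.
e^(−0.21t) = 1/9.4811 = 0.105473, so t = ln(9.4811)/0.21 = 2.2493/0.21 = 10.711.

10.71 years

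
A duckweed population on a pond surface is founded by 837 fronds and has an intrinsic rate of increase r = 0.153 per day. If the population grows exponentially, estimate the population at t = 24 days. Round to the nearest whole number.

N(t) = N₀·e^(rt) = 837 × e^(0.153×24) = 837 × e^3.672.
e^3.672 ≈ 39.33, so N ≈ 837 × 39.33 = 32919.6.

32920 fronds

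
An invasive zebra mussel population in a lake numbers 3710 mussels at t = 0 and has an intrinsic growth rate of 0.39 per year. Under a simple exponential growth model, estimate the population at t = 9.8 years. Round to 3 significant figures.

170000 mussels

N(t) = N₀·e^(rt) = 3710 × e^(0.39×9.8) = 3710 × e^3.822.
e^3.822 ≈ 45.696, so N ≈ 3710 × 45.696 = 169530.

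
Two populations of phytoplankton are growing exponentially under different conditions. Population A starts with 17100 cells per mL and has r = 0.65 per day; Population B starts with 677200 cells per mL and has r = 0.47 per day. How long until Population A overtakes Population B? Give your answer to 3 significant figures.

20.4 days

Set 17100·e^(0.65t) = 677200·e^(0.47t).
e^((0.65 − 0.47)t) = 677200/17100 → e^(0.18·t) = 39.602.
0.18·t = ln(39.602) = 3.6789, so t = 3.6789/0.18 = 20.438.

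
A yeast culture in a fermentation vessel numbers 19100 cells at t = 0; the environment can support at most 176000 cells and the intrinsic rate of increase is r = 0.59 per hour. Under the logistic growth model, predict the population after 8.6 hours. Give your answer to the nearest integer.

167396 cells

A = (K − N₀)/N₀ = (176000 − 19100)/19100 = 8.2147.
N(t) = K/(1 + A·e^(−rt)) = 176000/(1 + 8.2147×e^(−0.59×8.6)).
e^(−5.074) = 0.0062573; denominator = 1 + 8.2147×0.0062573 = 1.0514.
N = 176000/1.0514 = 167396.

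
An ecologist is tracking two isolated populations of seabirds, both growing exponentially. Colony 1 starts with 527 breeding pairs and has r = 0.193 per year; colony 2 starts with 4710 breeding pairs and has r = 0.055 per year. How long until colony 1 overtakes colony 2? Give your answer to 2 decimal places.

Set 527·e^(0.193t) = 4710·e^(0.055t).
e^((0.193 − 0.055)t) = 4710/527 → e^(0.138·t) = 8.9374.
0.138·t = ln(8.9374) = 2.1902, so t = 2.1902/0.138 = 15.871.

15.87 years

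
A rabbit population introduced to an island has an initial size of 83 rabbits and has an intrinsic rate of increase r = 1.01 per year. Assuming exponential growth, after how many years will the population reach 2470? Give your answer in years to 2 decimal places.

Set N₀·e^(rt) = 2470: e^(1.01·t) = 2470/83 = 29.759.
1.01·t = ln(29.759) = 3.3931, so t = 3.3931/1.01 = 3.3595.

3.36 years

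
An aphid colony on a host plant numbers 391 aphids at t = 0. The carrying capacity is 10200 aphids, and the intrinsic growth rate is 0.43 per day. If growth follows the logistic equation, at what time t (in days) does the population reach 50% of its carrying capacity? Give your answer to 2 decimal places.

A = (K − N₀)/N₀ = (10200 − 391)/391 = 25.087.
Solve 10200/(1 + 25.087·e^(−0.43t)) = 5100: 1 + 25.087·e^(−0.43t) = 2, so e^(−0.43t) = 0.0398614.
−0.43·t = ln(0.0398614) = -3.2223, so t = 3.2223/0.43 = 7.4938.

7.49 days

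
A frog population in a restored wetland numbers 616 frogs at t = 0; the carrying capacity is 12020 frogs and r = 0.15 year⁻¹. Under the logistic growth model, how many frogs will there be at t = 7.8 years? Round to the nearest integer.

A = (K − N₀)/N₀ = (12020 − 616)/616 = 18.513.
N(t) = K/(1 + A·e^(−rt)) = 12020/(1 + 18.513×e^(−0.15×7.8)).
e^(−1.17) = 0.31037; denominator = 1 + 18.513×0.31037 = 6.7458.
N = 12020/6.7458 = 1781.84.

1782 frogs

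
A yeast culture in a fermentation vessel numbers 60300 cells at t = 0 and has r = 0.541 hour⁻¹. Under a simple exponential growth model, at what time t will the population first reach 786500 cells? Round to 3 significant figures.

4.75 hours

Set N₀·e^(rt) = 786500: e^(0.541·t) = 786500/60300 = 13.043.
0.541·t = ln(13.043) = 2.5683, so t = 2.5683/0.541 = 4.7472.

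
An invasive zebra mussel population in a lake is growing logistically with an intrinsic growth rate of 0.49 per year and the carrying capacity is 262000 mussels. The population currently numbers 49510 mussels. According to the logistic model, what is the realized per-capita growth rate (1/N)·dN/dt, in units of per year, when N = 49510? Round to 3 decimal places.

(1/N)·dN/dt = r(1 − N/K) = 0.49 × (1 − 49510/262000).
= 0.49 × 0.81103 = 0.3974.

0.397 per year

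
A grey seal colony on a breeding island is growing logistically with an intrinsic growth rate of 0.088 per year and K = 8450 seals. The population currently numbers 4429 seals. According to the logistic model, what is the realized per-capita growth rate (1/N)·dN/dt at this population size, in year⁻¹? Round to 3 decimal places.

0.042 per year

(1/N)·dN/dt = r(1 − N/K) = 0.088 × (1 − 4429/8450).
= 0.088 × 0.47586 = 0.041876.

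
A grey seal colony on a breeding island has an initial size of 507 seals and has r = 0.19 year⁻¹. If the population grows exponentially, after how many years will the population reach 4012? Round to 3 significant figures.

Set N₀·e^(rt) = 4012: e^(0.19·t) = 4012/507 = 7.9132.
0.19·t = ln(7.9132) = 2.0685, so t = 2.0685/0.19 = 10.887.

10.9 years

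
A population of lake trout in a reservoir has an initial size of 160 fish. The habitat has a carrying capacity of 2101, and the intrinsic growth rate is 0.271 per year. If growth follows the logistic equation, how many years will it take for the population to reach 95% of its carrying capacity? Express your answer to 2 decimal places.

A = (K − N₀)/N₀ = (2101 − 160)/160 = 12.131.
Solve 2101/(1 + 12.131·e^(−0.271t)) = 1995.95: 1 + 12.131·e^(−0.271t) = 1.0526, so e^(−0.271t) = 0.00433851.
−0.271·t = ln(0.00433851) = -5.4402, so t = 5.4402/0.271 = 20.075.

20.07 years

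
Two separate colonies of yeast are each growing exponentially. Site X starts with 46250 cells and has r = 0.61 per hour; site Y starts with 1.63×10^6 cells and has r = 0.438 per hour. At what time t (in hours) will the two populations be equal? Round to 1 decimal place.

Set 46250·e^(0.61t) = 1.63×10^6·e^(0.438t).
e^((0.61 − 0.438)t) = 1.63×10^6/46250 → e^(0.172·t) = 35.243.
0.172·t = ln(35.243) = 3.5623, so t = 3.5623/0.172 = 20.711.

20.7 hours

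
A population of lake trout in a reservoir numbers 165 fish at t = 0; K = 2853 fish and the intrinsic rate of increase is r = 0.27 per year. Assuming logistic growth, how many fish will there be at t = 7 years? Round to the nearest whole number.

824 fish

A = (K − N₀)/N₀ = (2853 − 165)/165 = 16.291.
N(t) = K/(1 + A·e^(−rt)) = 2853/(1 + 16.291×e^(−0.27×7)).
e^(−1.89) = 0.15107; denominator = 1 + 16.291×0.15107 = 3.4611.
N = 2853/3.4611 = 824.305.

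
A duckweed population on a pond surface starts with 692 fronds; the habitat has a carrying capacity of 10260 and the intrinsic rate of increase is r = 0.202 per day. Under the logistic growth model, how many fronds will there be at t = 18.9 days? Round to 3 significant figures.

A = (K − N₀)/N₀ = (10260 − 692)/692 = 13.827.
N(t) = K/(1 + A·e^(−rt)) = 10260/(1 + 13.827×e^(−0.202×18.9)).
e^(−3.818) = 0.021976; denominator = 1 + 13.827×0.021976 = 1.3039.
N = 10260/1.3039 = 7868.98.

7870 fronds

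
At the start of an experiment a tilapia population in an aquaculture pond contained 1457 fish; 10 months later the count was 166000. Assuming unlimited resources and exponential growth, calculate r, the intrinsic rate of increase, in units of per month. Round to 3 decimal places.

0.474 per month

From N(t) = N₀·e^(rt): e^(r·10) = 166000/1457 = 113.93.
r·10 = ln(113.93) = 4.7356, so r = 4.7356/10 = 0.47356.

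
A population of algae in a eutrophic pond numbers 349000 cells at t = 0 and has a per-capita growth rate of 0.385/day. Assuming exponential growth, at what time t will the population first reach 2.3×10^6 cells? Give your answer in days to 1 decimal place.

Set N₀·e^(rt) = 2.3×10^6: e^(0.385·t) = 2.3×10^6/349000 = 6.5903.
0.385·t = ln(6.5903) = 1.8856, so t = 1.8856/0.385 = 4.8976.

4.9 days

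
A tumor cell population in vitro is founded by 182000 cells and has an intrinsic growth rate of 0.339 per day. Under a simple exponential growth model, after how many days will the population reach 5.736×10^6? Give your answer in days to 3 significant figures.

Set N₀·e^(rt) = 5.736×10^6: e^(0.339·t) = 5.736×10^6/182000 = 31.516.
0.339·t = ln(31.516) = 3.4505, so t = 3.4505/0.339 = 10.178.

10.2 days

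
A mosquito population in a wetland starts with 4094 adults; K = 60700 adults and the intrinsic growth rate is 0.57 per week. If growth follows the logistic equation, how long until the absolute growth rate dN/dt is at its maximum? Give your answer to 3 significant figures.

4.61 weeks

Logistic growth is fastest at N = K/2 = 30350.
A = (K − N₀)/N₀ = 13.827. Set K/(1 + A·e^(−rt)) = K/2 → A·e^(−rt) = 1.
e^(−0.57t) = 1/13.827 = 0.0723245, so t = ln(13.827)/0.57 = 2.6266/0.57 = 4.6081.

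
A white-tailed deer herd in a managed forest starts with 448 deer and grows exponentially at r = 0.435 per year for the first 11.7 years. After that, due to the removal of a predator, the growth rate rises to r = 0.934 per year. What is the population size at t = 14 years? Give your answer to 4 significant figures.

623100 deer

Phase 1: N(11.7) = 448·e^(0.435×11.7) = 448·e^5.089 = 72714.3.
Phase 2 runs for 14 − 11.7 = 2.3 years at r = 0.934.
N(14) = 72714.3·e^(0.934×2.3) = 72714.3·e^2.148 = 623119.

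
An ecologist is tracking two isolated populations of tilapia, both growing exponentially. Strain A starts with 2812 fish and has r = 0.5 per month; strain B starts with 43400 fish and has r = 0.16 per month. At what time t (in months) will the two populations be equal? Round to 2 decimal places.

Set 2812·e^(0.5t) = 43400·e^(0.16t).
e^((0.5 − 0.16)t) = 43400/2812 → e^(0.34·t) = 15.434.
0.34·t = ln(15.434) = 2.7366, so t = 2.7366/0.34 = 8.0487.

8.05 months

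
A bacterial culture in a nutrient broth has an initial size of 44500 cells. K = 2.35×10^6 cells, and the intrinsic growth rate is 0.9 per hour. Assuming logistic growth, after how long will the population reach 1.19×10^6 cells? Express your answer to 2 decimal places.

A = (K − N₀)/N₀ = (2.35×10^6 − 44500)/44500 = 51.809.
Solve 2.35×10^6/(1 + 51.809·e^(−0.9t)) = 1.19×10^6: 1 + 51.809·e^(−0.9t) = 1.9748, so e^(−0.9t) = 0.0188151.
−0.9·t = ln(0.0188151) = -3.9731, so t = 3.9731/0.9 = 4.4146.

4.41 hours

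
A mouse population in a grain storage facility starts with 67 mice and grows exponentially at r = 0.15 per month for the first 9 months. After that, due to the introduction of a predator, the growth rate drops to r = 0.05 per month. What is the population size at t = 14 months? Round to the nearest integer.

332 mice

Phase 1: N(9) = 67·e^(0.15×9) = 67·e^1.35 = 258.448.
Phase 2 runs for 14 − 9 = 5 months at r = 0.05.
N(14) = 258.448·e^(0.05×5) = 258.448·e^0.25 = 331.853.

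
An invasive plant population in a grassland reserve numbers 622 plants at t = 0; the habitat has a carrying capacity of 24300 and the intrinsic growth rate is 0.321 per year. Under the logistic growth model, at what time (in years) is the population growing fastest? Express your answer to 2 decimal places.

Logistic growth is fastest at N = K/2 = 12150.
A = (K − N₀)/N₀ = 38.068. Set K/(1 + A·e^(−rt)) = K/2 → A·e^(−rt) = 1.
e^(−0.321t) = 1/38.068 = 0.0262691, so t = ln(38.068)/0.321 = 3.6394/0.321 = 11.338.

11.34 years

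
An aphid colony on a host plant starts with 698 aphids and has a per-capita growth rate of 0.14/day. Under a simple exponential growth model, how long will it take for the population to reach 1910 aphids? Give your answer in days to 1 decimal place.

Set N₀·e^(rt) = 1910: e^(0.14·t) = 1910/698 = 2.7364.
0.14·t = ln(2.7364) = 1.0066, so t = 1.0066/0.14 = 7.1903.

7.2 days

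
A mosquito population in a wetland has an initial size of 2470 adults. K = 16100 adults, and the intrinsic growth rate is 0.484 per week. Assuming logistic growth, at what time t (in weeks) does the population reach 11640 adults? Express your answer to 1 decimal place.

A = (K − N₀)/N₀ = (16100 − 2470)/2470 = 5.5182.
Solve 16100/(1 + 5.5182·e^(−0.484t)) = 11640: 1 + 5.5182·e^(−0.484t) = 1.3832, so e^(−0.484t) = 0.0694357.
−0.484·t = ln(0.0694357) = -2.6674, so t = 2.6674/0.484 = 5.5111.

5.5 weeks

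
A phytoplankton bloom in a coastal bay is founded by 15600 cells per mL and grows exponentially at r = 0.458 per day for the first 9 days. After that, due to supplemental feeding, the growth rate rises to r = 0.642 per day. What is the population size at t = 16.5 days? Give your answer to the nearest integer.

118690069 cells per mL

Phase 1: N(9) = 15600·e^(0.458×9) = 15600·e^4.122 = 962247.
Phase 2 runs for 16.5 − 9 = 7.5 days at r = 0.642.
N(16.5) = 962247·e^(0.642×7.5) = 962247·e^4.815 = 1.186901×10^8.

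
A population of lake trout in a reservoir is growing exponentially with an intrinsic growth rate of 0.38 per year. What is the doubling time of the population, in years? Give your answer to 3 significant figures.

1.82 years

Doubling time t_d = ln(2)/r = 0.6931/0.38 = 1.8241.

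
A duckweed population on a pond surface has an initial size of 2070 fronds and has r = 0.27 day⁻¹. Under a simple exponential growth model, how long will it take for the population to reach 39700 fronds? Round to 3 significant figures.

10.9 days

Set N₀·e^(rt) = 39700: e^(0.27·t) = 39700/2070 = 19.179.
0.27·t = ln(19.179) = 2.9538, so t = 2.9538/0.27 = 10.94.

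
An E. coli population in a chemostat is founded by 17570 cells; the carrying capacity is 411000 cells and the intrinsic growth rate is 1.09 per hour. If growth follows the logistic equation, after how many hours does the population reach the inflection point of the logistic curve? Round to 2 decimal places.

2.85 hours

Logistic growth is fastest at N = K/2 = 205500.
A = (K − N₀)/N₀ = 22.392. Set K/(1 + A·e^(−rt)) = K/2 → A·e^(−rt) = 1.
e^(−1.09t) = 1/22.392 = 0.0446585, so t = ln(22.392)/1.09 = 3.1087/1.09 = 2.852.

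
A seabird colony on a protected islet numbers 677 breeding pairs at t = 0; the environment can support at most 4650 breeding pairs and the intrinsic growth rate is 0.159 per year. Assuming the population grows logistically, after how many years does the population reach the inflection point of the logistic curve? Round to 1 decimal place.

Logistic growth is fastest at N = K/2 = 2325.
A = (K − N₀)/N₀ = 5.8685. Set K/(1 + A·e^(−rt)) = K/2 → A·e^(−rt) = 1.
e^(−0.159t) = 1/5.8685 = 0.1704, so t = ln(5.8685)/0.159 = 1.7696/0.159 = 11.13.

11.1 years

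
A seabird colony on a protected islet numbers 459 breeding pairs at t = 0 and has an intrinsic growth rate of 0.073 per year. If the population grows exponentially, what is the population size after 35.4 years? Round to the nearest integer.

6083 breeding pairs

N(t) = N₀·e^(rt) = 459 × e^(0.073×35.4) = 459 × e^2.584.
e^2.584 ≈ 13.253, so N ≈ 459 × 13.253 = 6082.98.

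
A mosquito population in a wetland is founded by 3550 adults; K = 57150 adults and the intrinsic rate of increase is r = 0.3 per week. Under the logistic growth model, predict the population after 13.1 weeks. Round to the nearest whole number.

44077 adults

A = (K − N₀)/N₀ = (57150 − 3550)/3550 = 15.099.
N(t) = K/(1 + A·e^(−rt)) = 57150/(1 + 15.099×e^(−0.3×13.1)).
e^(−3.93) = 0.019644; denominator = 1 + 15.099×0.019644 = 1.2966.
N = 57150/1.2966 = 44077.1.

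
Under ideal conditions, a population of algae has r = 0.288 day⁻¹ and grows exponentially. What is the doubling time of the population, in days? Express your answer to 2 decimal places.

Doubling time t_d = ln(2)/r = 0.6931/0.288 = 2.4068.

2.41 days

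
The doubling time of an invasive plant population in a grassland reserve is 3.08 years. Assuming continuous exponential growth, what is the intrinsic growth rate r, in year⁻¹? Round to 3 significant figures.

0.225 per year

r = ln(2)/t_d = 0.6931/3.08 = 0.22505.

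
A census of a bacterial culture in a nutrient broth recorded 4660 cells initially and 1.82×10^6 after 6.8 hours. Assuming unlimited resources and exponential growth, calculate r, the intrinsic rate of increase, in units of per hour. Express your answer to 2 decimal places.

From N(t) = N₀·e^(rt): e^(r·6.8) = 1.82×10^6/4660 = 390.56.
r·6.8 = ln(390.56) = 5.9676, so r = 5.9676/6.8 = 0.87758.

0.88 per hour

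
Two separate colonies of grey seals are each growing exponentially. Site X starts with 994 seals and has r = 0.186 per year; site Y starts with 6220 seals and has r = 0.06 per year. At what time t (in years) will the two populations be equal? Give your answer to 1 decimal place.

Set 994·e^(0.186t) = 6220·e^(0.06t).
e^((0.186 − 0.06)t) = 6220/994 → e^(0.126·t) = 6.2575.
0.126·t = ln(6.2575) = 1.8338, so t = 1.8338/0.126 = 14.554.

14.6 years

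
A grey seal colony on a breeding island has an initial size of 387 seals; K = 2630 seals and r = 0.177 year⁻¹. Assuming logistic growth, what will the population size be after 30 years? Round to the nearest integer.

2557 seals

A = (K − N₀)/N₀ = (2630 − 387)/387 = 5.7959.
N(t) = K/(1 + A·e^(−rt)) = 2630/(1 + 5.7959×e^(−0.177×30)).
e^(−5.31) = 0.0049419; denominator = 1 + 5.7959×0.0049419 = 1.0286.
N = 2630/1.0286 = 2556.77.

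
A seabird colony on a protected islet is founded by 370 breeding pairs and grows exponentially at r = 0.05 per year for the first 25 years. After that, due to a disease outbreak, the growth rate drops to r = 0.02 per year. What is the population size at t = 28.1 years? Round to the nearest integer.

Phase 1: N(25) = 370·e^(0.05×25) = 370·e^1.25 = 1291.43.
Phase 2 runs for 28.1 − 25 = 3.1 years at r = 0.02.
N(28.1) = 1291.43·e^(0.02×3.1) = 1291.43·e^0.062 = 1374.03.

1374 breeding pairs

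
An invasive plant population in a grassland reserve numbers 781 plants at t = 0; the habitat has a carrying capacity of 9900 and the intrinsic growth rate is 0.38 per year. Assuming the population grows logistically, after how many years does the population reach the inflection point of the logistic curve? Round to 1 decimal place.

6.5 years

Logistic growth is fastest at N = K/2 = 4950.
A = (K − N₀)/N₀ = 11.676. Set K/(1 + A·e^(−rt)) = K/2 → A·e^(−rt) = 1.
e^(−0.38t) = 1/11.676 = 0.0856454, so t = ln(11.676)/0.38 = 2.4575/0.38 = 6.4672.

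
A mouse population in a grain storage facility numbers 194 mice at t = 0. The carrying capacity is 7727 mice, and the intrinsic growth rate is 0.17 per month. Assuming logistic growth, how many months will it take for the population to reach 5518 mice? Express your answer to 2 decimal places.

26.91 months

A = (K − N₀)/N₀ = (7727 − 194)/194 = 38.83.
Solve 7727/(1 + 38.83·e^(−0.17t)) = 5518: 1 + 38.83·e^(−0.17t) = 1.4003, so e^(−0.17t) = 0.0103097.
−0.17·t = ln(0.0103097) = -4.5747, so t = 4.5747/0.17 = 26.91.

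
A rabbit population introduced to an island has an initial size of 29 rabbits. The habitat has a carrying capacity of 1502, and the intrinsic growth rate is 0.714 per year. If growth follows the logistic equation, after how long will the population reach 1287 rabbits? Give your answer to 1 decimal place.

8.0 years

A = (K − N₀)/N₀ = (1502 − 29)/29 = 50.793.
Solve 1502/(1 + 50.793·e^(−0.714t)) = 1287: 1 + 50.793·e^(−0.714t) = 1.1671, so e^(−0.714t) = 0.00328893.
−0.714·t = ln(0.00328893) = -5.7172, so t = 5.7172/0.714 = 8.0073.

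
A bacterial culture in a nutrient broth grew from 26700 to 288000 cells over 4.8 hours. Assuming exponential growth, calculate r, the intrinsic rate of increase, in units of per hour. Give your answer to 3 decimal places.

0.495 per hour

From N(t) = N₀·e^(rt): e^(r·4.8) = 288000/26700 = 10.787.
r·4.8 = ln(10.787) = 2.3783, so r = 2.3783/4.8 = 0.49548.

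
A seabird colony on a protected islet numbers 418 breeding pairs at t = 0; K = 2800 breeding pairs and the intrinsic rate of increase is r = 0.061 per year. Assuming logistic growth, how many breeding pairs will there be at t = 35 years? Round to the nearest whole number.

1673 breeding pairs

A = (K − N₀)/N₀ = (2800 − 418)/418 = 5.6986.
N(t) = K/(1 + A·e^(−rt)) = 2800/(1 + 5.6986×e^(−0.061×35)).
e^(−2.135) = 0.11824; denominator = 1 + 5.6986×0.11824 = 1.6738.
N = 2800/1.6738 = 1672.82.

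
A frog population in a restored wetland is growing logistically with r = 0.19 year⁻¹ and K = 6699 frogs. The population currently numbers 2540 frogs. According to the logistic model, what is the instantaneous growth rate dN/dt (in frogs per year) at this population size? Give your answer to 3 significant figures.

dN/dt = rN(1 − N/K) = 0.19 × 2540 × (1 − 2540/6699).
1 − 2540/6699 = 0.62084; dN/dt = 0.19 × 2540 × 0.62084 = 299.62.

300 frogs per year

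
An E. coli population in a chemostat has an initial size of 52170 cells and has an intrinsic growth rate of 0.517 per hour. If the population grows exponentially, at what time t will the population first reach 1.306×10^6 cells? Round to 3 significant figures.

6.23 hours

Set N₀·e^(rt) = 1.306×10^6: e^(0.517·t) = 1.306×10^6/52170 = 25.034.
0.517·t = ln(25.034) = 3.2202, so t = 3.2202/0.517 = 6.2287.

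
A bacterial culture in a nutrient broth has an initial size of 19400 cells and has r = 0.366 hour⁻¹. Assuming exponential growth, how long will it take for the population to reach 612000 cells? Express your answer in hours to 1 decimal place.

9.4 hours

Set N₀·e^(rt) = 612000: e^(0.366·t) = 612000/19400 = 31.546.
0.366·t = ln(31.546) = 3.4515, so t = 3.4515/0.366 = 9.4302.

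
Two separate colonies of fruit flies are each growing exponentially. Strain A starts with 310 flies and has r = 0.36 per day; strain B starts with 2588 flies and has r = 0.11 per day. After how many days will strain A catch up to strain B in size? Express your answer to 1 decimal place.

8.5 days

Set 310·e^(0.36t) = 2588·e^(0.11t).
e^((0.36 − 0.11)t) = 2588/310 → e^(0.25·t) = 8.3484.
0.25·t = ln(8.3484) = 2.1221, so t = 2.1221/0.25 = 8.4883.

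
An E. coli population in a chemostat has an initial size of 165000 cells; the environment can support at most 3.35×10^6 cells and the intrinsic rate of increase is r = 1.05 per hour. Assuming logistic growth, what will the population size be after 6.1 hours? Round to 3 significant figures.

A = (K − N₀)/N₀ = (3.35×10^6 − 165000)/165000 = 19.303.
N(t) = K/(1 + A·e^(−rt)) = 3.35×10^6/(1 + 19.303×e^(−1.05×6.1)).
e^(−6.405) = 0.0016533; denominator = 1 + 19.303×0.0016533 = 1.0319.
N = 3.35×10^6/1.0319 = 3.246397×10^6.

3250000 cells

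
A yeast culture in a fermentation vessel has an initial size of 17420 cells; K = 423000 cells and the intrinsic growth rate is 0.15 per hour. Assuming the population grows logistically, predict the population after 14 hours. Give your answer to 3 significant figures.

A = (K − N₀)/N₀ = (423000 − 17420)/17420 = 23.282.
N(t) = K/(1 + A·e^(−rt)) = 423000/(1 + 23.282×e^(−0.15×14)).
e^(−2.1) = 0.12246; denominator = 1 + 23.282×0.12246 = 3.8511.
N = 423000/3.8511 = 109839.

110000 cells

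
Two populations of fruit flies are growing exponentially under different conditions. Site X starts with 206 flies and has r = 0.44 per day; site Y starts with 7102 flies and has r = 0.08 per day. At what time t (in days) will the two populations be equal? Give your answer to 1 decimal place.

Set 206·e^(0.44t) = 7102·e^(0.08t).
e^((0.44 − 0.08)t) = 7102/206 → e^(0.36·t) = 34.476.
0.36·t = ln(34.476) = 3.5403, so t = 3.5403/0.36 = 9.834.

9.8 days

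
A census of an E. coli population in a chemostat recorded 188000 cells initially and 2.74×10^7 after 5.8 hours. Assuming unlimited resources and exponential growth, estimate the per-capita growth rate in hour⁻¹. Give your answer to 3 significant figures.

0.859 per hour

From N(t) = N₀·e^(rt): e^(r·5.8) = 2.74×10^7/188000 = 145.74.
r·5.8 = ln(145.74) = 4.9819, so r = 4.9819/5.8 = 0.85894.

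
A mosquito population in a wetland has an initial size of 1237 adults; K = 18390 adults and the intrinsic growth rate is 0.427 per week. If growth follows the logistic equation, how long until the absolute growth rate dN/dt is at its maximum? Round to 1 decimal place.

6.2 weeks

Logistic growth is fastest at N = K/2 = 9195.
A = (K − N₀)/N₀ = 13.867. Set K/(1 + A·e^(−rt)) = K/2 → A·e^(−rt) = 1.
e^(−0.427t) = 1/13.867 = 0.0721157, so t = ln(13.867)/0.427 = 2.6295/0.427 = 6.158.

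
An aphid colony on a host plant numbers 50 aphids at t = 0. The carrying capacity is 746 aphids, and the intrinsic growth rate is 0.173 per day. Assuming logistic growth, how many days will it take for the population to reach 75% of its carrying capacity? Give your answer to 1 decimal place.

21.6 days

A = (K − N₀)/N₀ = (746 − 50)/50 = 13.92.
Solve 746/(1 + 13.92·e^(−0.173t)) = 559.5: 1 + 13.92·e^(−0.173t) = 1.3333, so e^(−0.173t) = 0.0239464.
−0.173·t = ln(0.0239464) = -3.7319, so t = 3.7319/0.173 = 21.572.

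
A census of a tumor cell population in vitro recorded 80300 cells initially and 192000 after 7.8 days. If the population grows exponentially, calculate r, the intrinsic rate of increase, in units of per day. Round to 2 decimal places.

0.11 per day

From N(t) = N₀·e^(rt): e^(r·7.8) = 192000/80300 = 2.391.
r·7.8 = ln(2.391) = 0.87173, so r = 0.87173/7.8 = 0.11176.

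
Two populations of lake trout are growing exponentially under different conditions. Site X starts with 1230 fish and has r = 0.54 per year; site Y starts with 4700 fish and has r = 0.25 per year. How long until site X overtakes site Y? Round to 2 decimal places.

4.62 years

Set 1230·e^(0.54t) = 4700·e^(0.25t).
e^((0.54 − 0.25)t) = 4700/1230 → e^(0.29·t) = 3.8211.
0.29·t = ln(3.8211) = 1.3405, so t = 1.3405/0.29 = 4.6226.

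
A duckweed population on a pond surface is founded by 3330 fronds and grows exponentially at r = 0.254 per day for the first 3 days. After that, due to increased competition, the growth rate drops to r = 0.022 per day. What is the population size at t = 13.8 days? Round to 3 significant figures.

Phase 1: N(3) = 3330·e^(0.254×3) = 3330·e^0.762 = 7134.71.
Phase 2 runs for 13.8 − 3 = 10.8 days at r = 0.022.
N(13.8) = 7134.71·e^(0.022×10.8) = 7134.71·e^0.2376 = 9048.26.

9050 fronds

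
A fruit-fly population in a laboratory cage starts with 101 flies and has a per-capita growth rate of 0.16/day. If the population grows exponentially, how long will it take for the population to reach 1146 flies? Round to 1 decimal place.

15.2 days

Set N₀·e^(rt) = 1146: e^(0.16·t) = 1146/101 = 11.347.
0.16·t = ln(11.347) = 2.4289, so t = 2.4289/0.16 = 15.181.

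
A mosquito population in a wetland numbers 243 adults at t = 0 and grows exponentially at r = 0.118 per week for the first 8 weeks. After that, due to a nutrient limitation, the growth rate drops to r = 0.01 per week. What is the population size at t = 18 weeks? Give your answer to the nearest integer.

Phase 1: N(8) = 243·e^(0.118×8) = 243·e^0.944 = 624.569.
Phase 2 runs for 18 − 8 = 10 weeks at r = 0.01.
N(18) = 624.569·e^(0.01×10) = 624.569·e^0.1 = 690.255.

690 adults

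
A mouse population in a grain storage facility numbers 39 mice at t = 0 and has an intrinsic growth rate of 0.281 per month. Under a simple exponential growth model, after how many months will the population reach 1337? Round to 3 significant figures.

12.6 months

Set N₀·e^(rt) = 1337: e^(0.281·t) = 1337/39 = 34.282.
0.281·t = ln(34.282) = 3.5346, so t = 3.5346/0.281 = 12.579.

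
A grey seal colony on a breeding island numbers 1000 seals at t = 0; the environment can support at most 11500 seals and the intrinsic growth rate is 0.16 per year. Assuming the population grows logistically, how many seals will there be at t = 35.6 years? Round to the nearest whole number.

11108 seals

A = (K − N₀)/N₀ = (11500 − 1000)/1000 = 10.5.
N(t) = K/(1 + A·e^(−rt)) = 11500/(1 + 10.5×e^(−0.16×35.6)).
e^(−5.696) = 0.0033594; denominator = 1 + 10.5×0.0033594 = 1.0353.
N = 11500/1.0353 = 11108.2.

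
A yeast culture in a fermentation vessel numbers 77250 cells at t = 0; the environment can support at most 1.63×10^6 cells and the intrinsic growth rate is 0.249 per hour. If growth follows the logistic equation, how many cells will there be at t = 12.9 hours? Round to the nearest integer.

900812 cells

A = (K − N₀)/N₀ = (1.63×10^6 − 77250)/77250 = 20.1.
N(t) = K/(1 + A·e^(−rt)) = 1.63×10^6/(1 + 20.1×e^(−0.249×12.9)).
e^(−3.212) = 0.040272; denominator = 1 + 20.1×0.040272 = 1.8095.
N = 1.63×10^6/1.8095 = 900812.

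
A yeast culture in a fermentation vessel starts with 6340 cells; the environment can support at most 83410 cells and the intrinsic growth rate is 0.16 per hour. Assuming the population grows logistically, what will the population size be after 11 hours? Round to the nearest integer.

26981 cells

A = (K − N₀)/N₀ = (83410 − 6340)/6340 = 12.156.
N(t) = K/(1 + A·e^(−rt)) = 83410/(1 + 12.156×e^(−0.16×11)).
e^(−1.76) = 0.17204; denominator = 1 + 12.156×0.17204 = 3.0914.
N = 83410/3.0914 = 26981.3.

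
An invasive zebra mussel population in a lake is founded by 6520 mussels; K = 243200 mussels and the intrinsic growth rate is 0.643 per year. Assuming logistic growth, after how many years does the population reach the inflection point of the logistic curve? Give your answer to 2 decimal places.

5.59 years

Logistic growth is fastest at N = K/2 = 121600.
A = (K − N₀)/N₀ = 36.301. Set K/(1 + A·e^(−rt)) = K/2 → A·e^(−rt) = 1.
e^(−0.643t) = 1/36.301 = 0.0275477, so t = ln(36.301)/0.643 = 3.5918/0.643 = 5.5861.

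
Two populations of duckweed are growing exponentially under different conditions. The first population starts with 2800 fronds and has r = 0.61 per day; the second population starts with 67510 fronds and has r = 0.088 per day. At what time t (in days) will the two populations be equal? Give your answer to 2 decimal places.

Set 2800·e^(0.61t) = 67510·e^(0.088t).
e^((0.61 − 0.088)t) = 67510/2800 → e^(0.522·t) = 24.111.
0.522·t = ln(24.111) = 3.1827, so t = 3.1827/0.522 = 6.097.

6.10 days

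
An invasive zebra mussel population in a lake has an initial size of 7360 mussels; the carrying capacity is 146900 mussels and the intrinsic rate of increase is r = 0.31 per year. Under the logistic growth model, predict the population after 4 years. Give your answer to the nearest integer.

22647 mussels

A = (K − N₀)/N₀ = (146900 − 7360)/7360 = 18.959.
N(t) = K/(1 + A·e^(−rt)) = 146900/(1 + 18.959×e^(−0.31×4)).
e^(−1.24) = 0.28938; denominator = 1 + 18.959×0.28938 = 6.4865.
N = 146900/6.4865 = 22647.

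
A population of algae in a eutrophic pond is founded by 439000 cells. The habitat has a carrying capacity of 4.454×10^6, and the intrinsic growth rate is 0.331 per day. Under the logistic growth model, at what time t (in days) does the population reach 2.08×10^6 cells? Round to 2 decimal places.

A = (K − N₀)/N₀ = (4.454×10^6 − 439000)/439000 = 9.1458.
Solve 4.454×10^6/(1 + 9.1458·e^(−0.331t)) = 2.08×10^6: 1 + 9.1458·e^(−0.331t) = 2.1413, so e^(−0.331t) = 0.124795.
−0.331·t = ln(0.124795) = -2.0811, so t = 2.0811/0.331 = 6.2873.

6.29 days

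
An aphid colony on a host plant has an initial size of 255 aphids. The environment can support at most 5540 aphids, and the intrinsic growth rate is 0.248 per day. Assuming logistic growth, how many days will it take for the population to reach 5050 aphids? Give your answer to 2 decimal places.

A = (K − N₀)/N₀ = (5540 − 255)/255 = 20.725.
Solve 5540/(1 + 20.725·e^(−0.248t)) = 5050: 1 + 20.725·e^(−0.248t) = 1.097, so e^(−0.248t) = 0.00468166.
−0.248·t = ln(0.00468166) = -5.3641, so t = 5.3641/0.248 = 21.629.

21.63 days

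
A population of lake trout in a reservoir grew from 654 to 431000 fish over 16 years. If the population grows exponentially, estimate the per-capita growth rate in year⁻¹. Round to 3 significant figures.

From N(t) = N₀·e^(rt): e^(r·16) = 431000/654 = 659.02.
r·16 = ln(659.02) = 6.4908, so r = 6.4908/16 = 0.40567.

0.406 per year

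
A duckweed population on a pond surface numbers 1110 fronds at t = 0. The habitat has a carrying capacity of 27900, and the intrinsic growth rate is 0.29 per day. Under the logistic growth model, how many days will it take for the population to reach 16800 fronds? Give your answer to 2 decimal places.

A = (K − N₀)/N₀ = (27900 − 1110)/1110 = 24.135.
Solve 27900/(1 + 24.135·e^(−0.29t)) = 16800: 1 + 24.135·e^(−0.29t) = 1.6607, so e^(−0.29t) = 0.0273756.
−0.29·t = ln(0.0273756) = -3.5981, so t = 3.5981/0.29 = 12.407.

12.41 days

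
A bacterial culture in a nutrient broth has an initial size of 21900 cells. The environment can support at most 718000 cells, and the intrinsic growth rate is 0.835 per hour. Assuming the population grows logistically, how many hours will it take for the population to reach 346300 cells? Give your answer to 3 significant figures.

A = (K − N₀)/N₀ = (718000 − 21900)/21900 = 31.785.
Solve 718000/(1 + 31.785·e^(−0.835t)) = 346300: 1 + 31.785·e^(−0.835t) = 2.0733, so e^(−0.835t) = 0.0337686.
−0.835·t = ln(0.0337686) = -3.3882, so t = 3.3882/0.835 = 4.0578.

4.06 hours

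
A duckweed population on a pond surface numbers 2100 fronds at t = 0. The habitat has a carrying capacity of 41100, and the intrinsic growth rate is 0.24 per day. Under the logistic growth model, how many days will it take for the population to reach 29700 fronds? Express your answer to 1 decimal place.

A = (K − N₀)/N₀ = (41100 − 2100)/2100 = 18.571.
Solve 41100/(1 + 18.571·e^(−0.24t)) = 29700: 1 + 18.571·e^(−0.24t) = 1.3838, so e^(−0.24t) = 0.0206682.
−0.24·t = ln(0.0206682) = -3.8792, so t = 3.8792/0.24 = 16.163.

16.2 days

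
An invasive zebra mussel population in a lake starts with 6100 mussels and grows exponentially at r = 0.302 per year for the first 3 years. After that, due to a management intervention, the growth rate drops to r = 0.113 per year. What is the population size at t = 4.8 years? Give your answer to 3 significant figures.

18500 mussels

Phase 1: N(3) = 6100·e^(0.302×3) = 6100·e^0.906 = 15093.9.
Phase 2 runs for 4.8 − 3 = 1.8 years at r = 0.113.
N(4.8) = 15093.9·e^(0.113×1.8) = 15093.9·e^0.2034 = 18498.5.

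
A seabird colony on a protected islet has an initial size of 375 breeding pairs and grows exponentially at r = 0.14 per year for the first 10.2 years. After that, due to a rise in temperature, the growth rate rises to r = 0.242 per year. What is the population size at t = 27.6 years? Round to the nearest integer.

Phase 1: N(10.2) = 375·e^(0.14×10.2) = 375·e^1.428 = 1563.88.
Phase 2 runs for 27.6 − 10.2 = 17.4 years at r = 0.242.
N(27.6) = 1563.88·e^(0.242×17.4) = 1563.88·e^4.211 = 105422.

105422 breeding pairs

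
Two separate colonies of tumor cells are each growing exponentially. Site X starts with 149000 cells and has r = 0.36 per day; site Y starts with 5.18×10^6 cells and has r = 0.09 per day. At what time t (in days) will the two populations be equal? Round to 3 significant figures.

Set 149000·e^(0.36t) = 5.18×10^6·e^(0.09t).
e^((0.36 − 0.09)t) = 5.18×10^6/149000 → e^(0.27·t) = 34.765.
0.27·t = ln(34.765) = 3.5486, so t = 3.5486/0.27 = 13.143.

13.1 days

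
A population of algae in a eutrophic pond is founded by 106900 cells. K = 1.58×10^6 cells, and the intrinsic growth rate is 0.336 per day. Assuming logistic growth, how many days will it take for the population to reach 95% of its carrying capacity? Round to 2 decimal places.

A = (K − N₀)/N₀ = (1.58×10^6 − 106900)/106900 = 13.78.
Solve 1.58×10^6/(1 + 13.78·e^(−0.336t)) = 1.501×10^6: 1 + 13.78·e^(−0.336t) = 1.0526, so e^(−0.336t) = 0.00381937.
−0.336·t = ln(0.00381937) = -5.5677, so t = 5.5677/0.336 = 16.57.

16.57 days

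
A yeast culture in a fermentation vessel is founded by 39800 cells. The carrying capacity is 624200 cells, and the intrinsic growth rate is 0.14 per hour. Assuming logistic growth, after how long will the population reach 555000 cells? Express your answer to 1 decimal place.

34.1 hours

A = (K − N₀)/N₀ = (624200 − 39800)/39800 = 14.683.
Solve 624200/(1 + 14.683·e^(−0.14t)) = 555000: 1 + 14.683·e^(−0.14t) = 1.1247, so e^(−0.14t) = 0.00849153.
−0.14·t = ln(0.00849153) = -4.7687, so t = 4.7687/0.14 = 34.062.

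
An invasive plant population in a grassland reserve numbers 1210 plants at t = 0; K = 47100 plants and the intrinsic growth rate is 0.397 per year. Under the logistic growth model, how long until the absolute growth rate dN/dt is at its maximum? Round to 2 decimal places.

9.16 years

Logistic growth is fastest at N = K/2 = 23550.
A = (K − N₀)/N₀ = 37.926. Set K/(1 + A·e^(−rt)) = K/2 → A·e^(−rt) = 1.
e^(−0.397t) = 1/37.926 = 0.0263674, so t = ln(37.926)/0.397 = 3.6356/0.397 = 9.1578.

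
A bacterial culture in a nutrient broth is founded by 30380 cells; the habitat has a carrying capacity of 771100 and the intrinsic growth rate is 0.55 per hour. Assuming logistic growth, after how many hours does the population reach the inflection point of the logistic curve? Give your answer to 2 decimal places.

5.81 hours

Logistic growth is fastest at N = K/2 = 385550.
A = (K − N₀)/N₀ = 24.382. Set K/(1 + A·e^(−rt)) = K/2 → A·e^(−rt) = 1.
e^(−0.55t) = 1/24.382 = 0.0410141, so t = ln(24.382)/0.55 = 3.1938/0.55 = 5.807.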